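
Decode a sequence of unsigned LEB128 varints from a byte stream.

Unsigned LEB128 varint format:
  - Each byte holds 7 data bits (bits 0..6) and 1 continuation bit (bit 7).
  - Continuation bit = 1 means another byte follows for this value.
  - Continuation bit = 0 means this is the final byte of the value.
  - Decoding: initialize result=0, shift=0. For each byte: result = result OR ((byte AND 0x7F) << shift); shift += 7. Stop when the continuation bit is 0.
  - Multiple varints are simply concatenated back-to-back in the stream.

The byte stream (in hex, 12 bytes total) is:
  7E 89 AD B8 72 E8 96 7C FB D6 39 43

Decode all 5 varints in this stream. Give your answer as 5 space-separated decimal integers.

  byte[0]=0x7E cont=0 payload=0x7E=126: acc |= 126<<0 -> acc=126 shift=7 [end]
Varint 1: bytes[0:1] = 7E -> value 126 (1 byte(s))
  byte[1]=0x89 cont=1 payload=0x09=9: acc |= 9<<0 -> acc=9 shift=7
  byte[2]=0xAD cont=1 payload=0x2D=45: acc |= 45<<7 -> acc=5769 shift=14
  byte[3]=0xB8 cont=1 payload=0x38=56: acc |= 56<<14 -> acc=923273 shift=21
  byte[4]=0x72 cont=0 payload=0x72=114: acc |= 114<<21 -> acc=239998601 shift=28 [end]
Varint 2: bytes[1:5] = 89 AD B8 72 -> value 239998601 (4 byte(s))
  byte[5]=0xE8 cont=1 payload=0x68=104: acc |= 104<<0 -> acc=104 shift=7
  byte[6]=0x96 cont=1 payload=0x16=22: acc |= 22<<7 -> acc=2920 shift=14
  byte[7]=0x7C cont=0 payload=0x7C=124: acc |= 124<<14 -> acc=2034536 shift=21 [end]
Varint 3: bytes[5:8] = E8 96 7C -> value 2034536 (3 byte(s))
  byte[8]=0xFB cont=1 payload=0x7B=123: acc |= 123<<0 -> acc=123 shift=7
  byte[9]=0xD6 cont=1 payload=0x56=86: acc |= 86<<7 -> acc=11131 shift=14
  byte[10]=0x39 cont=0 payload=0x39=57: acc |= 57<<14 -> acc=945019 shift=21 [end]
Varint 4: bytes[8:11] = FB D6 39 -> value 945019 (3 byte(s))
  byte[11]=0x43 cont=0 payload=0x43=67: acc |= 67<<0 -> acc=67 shift=7 [end]
Varint 5: bytes[11:12] = 43 -> value 67 (1 byte(s))

Answer: 126 239998601 2034536 945019 67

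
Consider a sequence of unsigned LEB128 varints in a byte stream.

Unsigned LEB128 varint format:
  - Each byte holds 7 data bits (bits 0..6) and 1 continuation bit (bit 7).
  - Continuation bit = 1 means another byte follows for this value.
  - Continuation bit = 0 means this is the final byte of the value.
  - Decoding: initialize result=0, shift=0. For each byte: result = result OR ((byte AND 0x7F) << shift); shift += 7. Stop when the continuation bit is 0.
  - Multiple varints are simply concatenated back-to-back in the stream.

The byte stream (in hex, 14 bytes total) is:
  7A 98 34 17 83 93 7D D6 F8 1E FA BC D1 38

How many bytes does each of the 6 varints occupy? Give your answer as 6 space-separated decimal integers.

Answer: 1 2 1 3 3 4

Derivation:
  byte[0]=0x7A cont=0 payload=0x7A=122: acc |= 122<<0 -> acc=122 shift=7 [end]
Varint 1: bytes[0:1] = 7A -> value 122 (1 byte(s))
  byte[1]=0x98 cont=1 payload=0x18=24: acc |= 24<<0 -> acc=24 shift=7
  byte[2]=0x34 cont=0 payload=0x34=52: acc |= 52<<7 -> acc=6680 shift=14 [end]
Varint 2: bytes[1:3] = 98 34 -> value 6680 (2 byte(s))
  byte[3]=0x17 cont=0 payload=0x17=23: acc |= 23<<0 -> acc=23 shift=7 [end]
Varint 3: bytes[3:4] = 17 -> value 23 (1 byte(s))
  byte[4]=0x83 cont=1 payload=0x03=3: acc |= 3<<0 -> acc=3 shift=7
  byte[5]=0x93 cont=1 payload=0x13=19: acc |= 19<<7 -> acc=2435 shift=14
  byte[6]=0x7D cont=0 payload=0x7D=125: acc |= 125<<14 -> acc=2050435 shift=21 [end]
Varint 4: bytes[4:7] = 83 93 7D -> value 2050435 (3 byte(s))
  byte[7]=0xD6 cont=1 payload=0x56=86: acc |= 86<<0 -> acc=86 shift=7
  byte[8]=0xF8 cont=1 payload=0x78=120: acc |= 120<<7 -> acc=15446 shift=14
  byte[9]=0x1E cont=0 payload=0x1E=30: acc |= 30<<14 -> acc=506966 shift=21 [end]
Varint 5: bytes[7:10] = D6 F8 1E -> value 506966 (3 byte(s))
  byte[10]=0xFA cont=1 payload=0x7A=122: acc |= 122<<0 -> acc=122 shift=7
  byte[11]=0xBC cont=1 payload=0x3C=60: acc |= 60<<7 -> acc=7802 shift=14
  byte[12]=0xD1 cont=1 payload=0x51=81: acc |= 81<<14 -> acc=1334906 shift=21
  byte[13]=0x38 cont=0 payload=0x38=56: acc |= 56<<21 -> acc=118775418 shift=28 [end]
Varint 6: bytes[10:14] = FA BC D1 38 -> value 118775418 (4 byte(s))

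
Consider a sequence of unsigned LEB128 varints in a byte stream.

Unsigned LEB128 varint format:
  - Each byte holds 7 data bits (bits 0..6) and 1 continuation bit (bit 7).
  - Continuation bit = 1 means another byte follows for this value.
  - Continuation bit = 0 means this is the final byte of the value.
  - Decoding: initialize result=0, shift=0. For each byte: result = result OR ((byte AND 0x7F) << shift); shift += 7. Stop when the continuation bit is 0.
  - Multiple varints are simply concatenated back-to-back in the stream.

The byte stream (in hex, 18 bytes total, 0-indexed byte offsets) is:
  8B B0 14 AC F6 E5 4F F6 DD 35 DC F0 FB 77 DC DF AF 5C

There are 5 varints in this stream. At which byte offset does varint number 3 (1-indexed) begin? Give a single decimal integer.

  byte[0]=0x8B cont=1 payload=0x0B=11: acc |= 11<<0 -> acc=11 shift=7
  byte[1]=0xB0 cont=1 payload=0x30=48: acc |= 48<<7 -> acc=6155 shift=14
  byte[2]=0x14 cont=0 payload=0x14=20: acc |= 20<<14 -> acc=333835 shift=21 [end]
Varint 1: bytes[0:3] = 8B B0 14 -> value 333835 (3 byte(s))
  byte[3]=0xAC cont=1 payload=0x2C=44: acc |= 44<<0 -> acc=44 shift=7
  byte[4]=0xF6 cont=1 payload=0x76=118: acc |= 118<<7 -> acc=15148 shift=14
  byte[5]=0xE5 cont=1 payload=0x65=101: acc |= 101<<14 -> acc=1669932 shift=21
  byte[6]=0x4F cont=0 payload=0x4F=79: acc |= 79<<21 -> acc=167344940 shift=28 [end]
Varint 2: bytes[3:7] = AC F6 E5 4F -> value 167344940 (4 byte(s))
  byte[7]=0xF6 cont=1 payload=0x76=118: acc |= 118<<0 -> acc=118 shift=7
  byte[8]=0xDD cont=1 payload=0x5D=93: acc |= 93<<7 -> acc=12022 shift=14
  byte[9]=0x35 cont=0 payload=0x35=53: acc |= 53<<14 -> acc=880374 shift=21 [end]
Varint 3: bytes[7:10] = F6 DD 35 -> value 880374 (3 byte(s))
  byte[10]=0xDC cont=1 payload=0x5C=92: acc |= 92<<0 -> acc=92 shift=7
  byte[11]=0xF0 cont=1 payload=0x70=112: acc |= 112<<7 -> acc=14428 shift=14
  byte[12]=0xFB cont=1 payload=0x7B=123: acc |= 123<<14 -> acc=2029660 shift=21
  byte[13]=0x77 cont=0 payload=0x77=119: acc |= 119<<21 -> acc=251590748 shift=28 [end]
Varint 4: bytes[10:14] = DC F0 FB 77 -> value 251590748 (4 byte(s))
  byte[14]=0xDC cont=1 payload=0x5C=92: acc |= 92<<0 -> acc=92 shift=7
  byte[15]=0xDF cont=1 payload=0x5F=95: acc |= 95<<7 -> acc=12252 shift=14
  byte[16]=0xAF cont=1 payload=0x2F=47: acc |= 47<<14 -> acc=782300 shift=21
  byte[17]=0x5C cont=0 payload=0x5C=92: acc |= 92<<21 -> acc=193720284 shift=28 [end]
Varint 5: bytes[14:18] = DC DF AF 5C -> value 193720284 (4 byte(s))

Answer: 7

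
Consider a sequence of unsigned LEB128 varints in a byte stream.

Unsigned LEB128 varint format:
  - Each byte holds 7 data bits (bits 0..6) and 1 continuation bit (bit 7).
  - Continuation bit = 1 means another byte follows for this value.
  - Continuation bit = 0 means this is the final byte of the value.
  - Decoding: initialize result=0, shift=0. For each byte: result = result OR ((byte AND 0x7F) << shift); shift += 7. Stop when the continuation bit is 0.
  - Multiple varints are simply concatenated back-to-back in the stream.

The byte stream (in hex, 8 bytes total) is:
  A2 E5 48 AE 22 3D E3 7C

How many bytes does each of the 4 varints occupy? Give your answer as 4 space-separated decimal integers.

  byte[0]=0xA2 cont=1 payload=0x22=34: acc |= 34<<0 -> acc=34 shift=7
  byte[1]=0xE5 cont=1 payload=0x65=101: acc |= 101<<7 -> acc=12962 shift=14
  byte[2]=0x48 cont=0 payload=0x48=72: acc |= 72<<14 -> acc=1192610 shift=21 [end]
Varint 1: bytes[0:3] = A2 E5 48 -> value 1192610 (3 byte(s))
  byte[3]=0xAE cont=1 payload=0x2E=46: acc |= 46<<0 -> acc=46 shift=7
  byte[4]=0x22 cont=0 payload=0x22=34: acc |= 34<<7 -> acc=4398 shift=14 [end]
Varint 2: bytes[3:5] = AE 22 -> value 4398 (2 byte(s))
  byte[5]=0x3D cont=0 payload=0x3D=61: acc |= 61<<0 -> acc=61 shift=7 [end]
Varint 3: bytes[5:6] = 3D -> value 61 (1 byte(s))
  byte[6]=0xE3 cont=1 payload=0x63=99: acc |= 99<<0 -> acc=99 shift=7
  byte[7]=0x7C cont=0 payload=0x7C=124: acc |= 124<<7 -> acc=15971 shift=14 [end]
Varint 4: bytes[6:8] = E3 7C -> value 15971 (2 byte(s))

Answer: 3 2 1 2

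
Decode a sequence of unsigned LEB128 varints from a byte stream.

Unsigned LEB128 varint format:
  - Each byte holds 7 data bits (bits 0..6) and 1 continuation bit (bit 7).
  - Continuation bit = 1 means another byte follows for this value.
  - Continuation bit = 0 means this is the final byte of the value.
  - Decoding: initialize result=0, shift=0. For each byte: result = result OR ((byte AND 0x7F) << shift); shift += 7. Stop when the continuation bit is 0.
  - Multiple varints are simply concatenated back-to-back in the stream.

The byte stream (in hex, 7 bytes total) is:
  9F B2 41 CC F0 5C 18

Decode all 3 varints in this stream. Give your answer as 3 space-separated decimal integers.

Answer: 1071391 1521740 24

Derivation:
  byte[0]=0x9F cont=1 payload=0x1F=31: acc |= 31<<0 -> acc=31 shift=7
  byte[1]=0xB2 cont=1 payload=0x32=50: acc |= 50<<7 -> acc=6431 shift=14
  byte[2]=0x41 cont=0 payload=0x41=65: acc |= 65<<14 -> acc=1071391 shift=21 [end]
Varint 1: bytes[0:3] = 9F B2 41 -> value 1071391 (3 byte(s))
  byte[3]=0xCC cont=1 payload=0x4C=76: acc |= 76<<0 -> acc=76 shift=7
  byte[4]=0xF0 cont=1 payload=0x70=112: acc |= 112<<7 -> acc=14412 shift=14
  byte[5]=0x5C cont=0 payload=0x5C=92: acc |= 92<<14 -> acc=1521740 shift=21 [end]
Varint 2: bytes[3:6] = CC F0 5C -> value 1521740 (3 byte(s))
  byte[6]=0x18 cont=0 payload=0x18=24: acc |= 24<<0 -> acc=24 shift=7 [end]
Varint 3: bytes[6:7] = 18 -> value 24 (1 byte(s))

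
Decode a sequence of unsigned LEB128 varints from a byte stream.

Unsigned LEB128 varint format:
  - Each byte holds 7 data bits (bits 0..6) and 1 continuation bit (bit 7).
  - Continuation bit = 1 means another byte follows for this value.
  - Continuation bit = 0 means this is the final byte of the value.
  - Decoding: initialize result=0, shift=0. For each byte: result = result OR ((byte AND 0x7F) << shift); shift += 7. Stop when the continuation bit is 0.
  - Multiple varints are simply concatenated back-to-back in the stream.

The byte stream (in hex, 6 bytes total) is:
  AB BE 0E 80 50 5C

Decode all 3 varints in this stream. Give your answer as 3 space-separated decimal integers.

  byte[0]=0xAB cont=1 payload=0x2B=43: acc |= 43<<0 -> acc=43 shift=7
  byte[1]=0xBE cont=1 payload=0x3E=62: acc |= 62<<7 -> acc=7979 shift=14
  byte[2]=0x0E cont=0 payload=0x0E=14: acc |= 14<<14 -> acc=237355 shift=21 [end]
Varint 1: bytes[0:3] = AB BE 0E -> value 237355 (3 byte(s))
  byte[3]=0x80 cont=1 payload=0x00=0: acc |= 0<<0 -> acc=0 shift=7
  byte[4]=0x50 cont=0 payload=0x50=80: acc |= 80<<7 -> acc=10240 shift=14 [end]
Varint 2: bytes[3:5] = 80 50 -> value 10240 (2 byte(s))
  byte[5]=0x5C cont=0 payload=0x5C=92: acc |= 92<<0 -> acc=92 shift=7 [end]
Varint 3: bytes[5:6] = 5C -> value 92 (1 byte(s))

Answer: 237355 10240 92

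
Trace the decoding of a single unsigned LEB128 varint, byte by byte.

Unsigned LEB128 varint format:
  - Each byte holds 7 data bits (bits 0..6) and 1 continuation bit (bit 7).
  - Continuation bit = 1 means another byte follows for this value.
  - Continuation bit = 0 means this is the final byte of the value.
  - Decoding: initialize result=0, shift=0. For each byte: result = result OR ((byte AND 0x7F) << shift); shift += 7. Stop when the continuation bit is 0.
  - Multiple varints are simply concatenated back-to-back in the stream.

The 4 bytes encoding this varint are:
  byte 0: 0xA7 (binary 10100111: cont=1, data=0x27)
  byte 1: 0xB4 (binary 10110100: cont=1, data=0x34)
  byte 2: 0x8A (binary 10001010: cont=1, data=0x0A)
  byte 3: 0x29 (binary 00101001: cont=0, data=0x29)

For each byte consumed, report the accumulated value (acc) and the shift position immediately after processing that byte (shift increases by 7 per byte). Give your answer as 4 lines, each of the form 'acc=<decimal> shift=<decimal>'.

Answer: acc=39 shift=7
acc=6695 shift=14
acc=170535 shift=21
acc=86153767 shift=28

Derivation:
byte 0=0xA7: payload=0x27=39, contrib = 39<<0 = 39; acc -> 39, shift -> 7
byte 1=0xB4: payload=0x34=52, contrib = 52<<7 = 6656; acc -> 6695, shift -> 14
byte 2=0x8A: payload=0x0A=10, contrib = 10<<14 = 163840; acc -> 170535, shift -> 21
byte 3=0x29: payload=0x29=41, contrib = 41<<21 = 85983232; acc -> 86153767, shift -> 28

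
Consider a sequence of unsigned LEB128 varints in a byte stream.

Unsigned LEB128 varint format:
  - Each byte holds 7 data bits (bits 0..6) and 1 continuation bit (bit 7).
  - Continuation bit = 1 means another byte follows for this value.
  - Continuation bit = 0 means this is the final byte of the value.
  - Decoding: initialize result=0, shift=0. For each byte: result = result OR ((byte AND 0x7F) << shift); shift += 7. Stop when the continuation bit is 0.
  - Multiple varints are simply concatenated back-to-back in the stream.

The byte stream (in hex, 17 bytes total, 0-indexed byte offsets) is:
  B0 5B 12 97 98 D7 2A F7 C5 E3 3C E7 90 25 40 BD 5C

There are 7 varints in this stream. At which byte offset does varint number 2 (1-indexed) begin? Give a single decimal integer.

  byte[0]=0xB0 cont=1 payload=0x30=48: acc |= 48<<0 -> acc=48 shift=7
  byte[1]=0x5B cont=0 payload=0x5B=91: acc |= 91<<7 -> acc=11696 shift=14 [end]
Varint 1: bytes[0:2] = B0 5B -> value 11696 (2 byte(s))
  byte[2]=0x12 cont=0 payload=0x12=18: acc |= 18<<0 -> acc=18 shift=7 [end]
Varint 2: bytes[2:3] = 12 -> value 18 (1 byte(s))
  byte[3]=0x97 cont=1 payload=0x17=23: acc |= 23<<0 -> acc=23 shift=7
  byte[4]=0x98 cont=1 payload=0x18=24: acc |= 24<<7 -> acc=3095 shift=14
  byte[5]=0xD7 cont=1 payload=0x57=87: acc |= 87<<14 -> acc=1428503 shift=21
  byte[6]=0x2A cont=0 payload=0x2A=42: acc |= 42<<21 -> acc=89508887 shift=28 [end]
Varint 3: bytes[3:7] = 97 98 D7 2A -> value 89508887 (4 byte(s))
  byte[7]=0xF7 cont=1 payload=0x77=119: acc |= 119<<0 -> acc=119 shift=7
  byte[8]=0xC5 cont=1 payload=0x45=69: acc |= 69<<7 -> acc=8951 shift=14
  byte[9]=0xE3 cont=1 payload=0x63=99: acc |= 99<<14 -> acc=1630967 shift=21
  byte[10]=0x3C cont=0 payload=0x3C=60: acc |= 60<<21 -> acc=127460087 shift=28 [end]
Varint 4: bytes[7:11] = F7 C5 E3 3C -> value 127460087 (4 byte(s))
  byte[11]=0xE7 cont=1 payload=0x67=103: acc |= 103<<0 -> acc=103 shift=7
  byte[12]=0x90 cont=1 payload=0x10=16: acc |= 16<<7 -> acc=2151 shift=14
  byte[13]=0x25 cont=0 payload=0x25=37: acc |= 37<<14 -> acc=608359 shift=21 [end]
Varint 5: bytes[11:14] = E7 90 25 -> value 608359 (3 byte(s))
  byte[14]=0x40 cont=0 payload=0x40=64: acc |= 64<<0 -> acc=64 shift=7 [end]
Varint 6: bytes[14:15] = 40 -> value 64 (1 byte(s))
  byte[15]=0xBD cont=1 payload=0x3D=61: acc |= 61<<0 -> acc=61 shift=7
  byte[16]=0x5C cont=0 payload=0x5C=92: acc |= 92<<7 -> acc=11837 shift=14 [end]
Varint 7: bytes[15:17] = BD 5C -> value 11837 (2 byte(s))

Answer: 2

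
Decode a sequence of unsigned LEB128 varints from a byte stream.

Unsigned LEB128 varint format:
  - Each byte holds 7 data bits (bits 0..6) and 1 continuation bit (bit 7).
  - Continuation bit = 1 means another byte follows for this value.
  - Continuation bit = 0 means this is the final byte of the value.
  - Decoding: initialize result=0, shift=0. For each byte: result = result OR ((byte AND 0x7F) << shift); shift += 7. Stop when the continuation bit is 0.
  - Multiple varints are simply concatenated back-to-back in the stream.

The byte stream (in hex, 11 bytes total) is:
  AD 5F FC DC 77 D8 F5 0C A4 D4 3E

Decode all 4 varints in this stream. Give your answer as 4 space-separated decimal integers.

  byte[0]=0xAD cont=1 payload=0x2D=45: acc |= 45<<0 -> acc=45 shift=7
  byte[1]=0x5F cont=0 payload=0x5F=95: acc |= 95<<7 -> acc=12205 shift=14 [end]
Varint 1: bytes[0:2] = AD 5F -> value 12205 (2 byte(s))
  byte[2]=0xFC cont=1 payload=0x7C=124: acc |= 124<<0 -> acc=124 shift=7
  byte[3]=0xDC cont=1 payload=0x5C=92: acc |= 92<<7 -> acc=11900 shift=14
  byte[4]=0x77 cont=0 payload=0x77=119: acc |= 119<<14 -> acc=1961596 shift=21 [end]
Varint 2: bytes[2:5] = FC DC 77 -> value 1961596 (3 byte(s))
  byte[5]=0xD8 cont=1 payload=0x58=88: acc |= 88<<0 -> acc=88 shift=7
  byte[6]=0xF5 cont=1 payload=0x75=117: acc |= 117<<7 -> acc=15064 shift=14
  byte[7]=0x0C cont=0 payload=0x0C=12: acc |= 12<<14 -> acc=211672 shift=21 [end]
Varint 3: bytes[5:8] = D8 F5 0C -> value 211672 (3 byte(s))
  byte[8]=0xA4 cont=1 payload=0x24=36: acc |= 36<<0 -> acc=36 shift=7
  byte[9]=0xD4 cont=1 payload=0x54=84: acc |= 84<<7 -> acc=10788 shift=14
  byte[10]=0x3E cont=0 payload=0x3E=62: acc |= 62<<14 -> acc=1026596 shift=21 [end]
Varint 4: bytes[8:11] = A4 D4 3E -> value 1026596 (3 byte(s))

Answer: 12205 1961596 211672 1026596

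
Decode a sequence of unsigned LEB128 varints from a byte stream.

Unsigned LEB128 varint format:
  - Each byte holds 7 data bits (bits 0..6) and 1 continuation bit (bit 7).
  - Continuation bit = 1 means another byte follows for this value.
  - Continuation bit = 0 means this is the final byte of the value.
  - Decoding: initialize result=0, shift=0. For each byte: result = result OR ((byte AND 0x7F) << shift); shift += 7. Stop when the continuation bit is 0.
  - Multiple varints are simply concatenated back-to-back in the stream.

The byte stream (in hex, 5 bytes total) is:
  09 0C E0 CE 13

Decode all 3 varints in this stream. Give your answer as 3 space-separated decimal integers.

Answer: 9 12 321376

Derivation:
  byte[0]=0x09 cont=0 payload=0x09=9: acc |= 9<<0 -> acc=9 shift=7 [end]
Varint 1: bytes[0:1] = 09 -> value 9 (1 byte(s))
  byte[1]=0x0C cont=0 payload=0x0C=12: acc |= 12<<0 -> acc=12 shift=7 [end]
Varint 2: bytes[1:2] = 0C -> value 12 (1 byte(s))
  byte[2]=0xE0 cont=1 payload=0x60=96: acc |= 96<<0 -> acc=96 shift=7
  byte[3]=0xCE cont=1 payload=0x4E=78: acc |= 78<<7 -> acc=10080 shift=14
  byte[4]=0x13 cont=0 payload=0x13=19: acc |= 19<<14 -> acc=321376 shift=21 [end]
Varint 3: bytes[2:5] = E0 CE 13 -> value 321376 (3 byte(s))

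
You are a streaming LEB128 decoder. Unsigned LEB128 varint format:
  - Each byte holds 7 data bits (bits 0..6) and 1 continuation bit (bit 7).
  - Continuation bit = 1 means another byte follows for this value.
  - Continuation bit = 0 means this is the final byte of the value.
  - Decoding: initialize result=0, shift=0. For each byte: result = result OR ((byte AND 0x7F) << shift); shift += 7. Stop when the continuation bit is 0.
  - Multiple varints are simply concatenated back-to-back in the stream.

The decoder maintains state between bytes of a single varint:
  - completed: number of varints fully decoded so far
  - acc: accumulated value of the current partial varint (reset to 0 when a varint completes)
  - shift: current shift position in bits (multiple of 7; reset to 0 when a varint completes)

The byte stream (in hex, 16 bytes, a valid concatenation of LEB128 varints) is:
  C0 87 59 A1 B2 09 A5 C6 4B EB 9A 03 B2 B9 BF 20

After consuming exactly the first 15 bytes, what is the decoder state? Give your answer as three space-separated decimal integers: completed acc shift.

byte[0]=0xC0 cont=1 payload=0x40: acc |= 64<<0 -> completed=0 acc=64 shift=7
byte[1]=0x87 cont=1 payload=0x07: acc |= 7<<7 -> completed=0 acc=960 shift=14
byte[2]=0x59 cont=0 payload=0x59: varint #1 complete (value=1459136); reset -> completed=1 acc=0 shift=0
byte[3]=0xA1 cont=1 payload=0x21: acc |= 33<<0 -> completed=1 acc=33 shift=7
byte[4]=0xB2 cont=1 payload=0x32: acc |= 50<<7 -> completed=1 acc=6433 shift=14
byte[5]=0x09 cont=0 payload=0x09: varint #2 complete (value=153889); reset -> completed=2 acc=0 shift=0
byte[6]=0xA5 cont=1 payload=0x25: acc |= 37<<0 -> completed=2 acc=37 shift=7
byte[7]=0xC6 cont=1 payload=0x46: acc |= 70<<7 -> completed=2 acc=8997 shift=14
byte[8]=0x4B cont=0 payload=0x4B: varint #3 complete (value=1237797); reset -> completed=3 acc=0 shift=0
byte[9]=0xEB cont=1 payload=0x6B: acc |= 107<<0 -> completed=3 acc=107 shift=7
byte[10]=0x9A cont=1 payload=0x1A: acc |= 26<<7 -> completed=3 acc=3435 shift=14
byte[11]=0x03 cont=0 payload=0x03: varint #4 complete (value=52587); reset -> completed=4 acc=0 shift=0
byte[12]=0xB2 cont=1 payload=0x32: acc |= 50<<0 -> completed=4 acc=50 shift=7
byte[13]=0xB9 cont=1 payload=0x39: acc |= 57<<7 -> completed=4 acc=7346 shift=14
byte[14]=0xBF cont=1 payload=0x3F: acc |= 63<<14 -> completed=4 acc=1039538 shift=21

Answer: 4 1039538 21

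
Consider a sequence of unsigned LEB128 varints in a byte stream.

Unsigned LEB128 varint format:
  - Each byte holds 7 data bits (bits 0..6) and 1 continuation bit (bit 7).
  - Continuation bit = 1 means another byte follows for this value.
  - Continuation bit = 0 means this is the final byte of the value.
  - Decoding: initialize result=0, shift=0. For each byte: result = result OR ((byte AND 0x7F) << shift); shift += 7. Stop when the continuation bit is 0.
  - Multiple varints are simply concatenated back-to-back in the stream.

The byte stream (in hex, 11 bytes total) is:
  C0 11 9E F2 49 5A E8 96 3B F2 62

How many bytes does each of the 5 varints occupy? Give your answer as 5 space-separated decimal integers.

  byte[0]=0xC0 cont=1 payload=0x40=64: acc |= 64<<0 -> acc=64 shift=7
  byte[1]=0x11 cont=0 payload=0x11=17: acc |= 17<<7 -> acc=2240 shift=14 [end]
Varint 1: bytes[0:2] = C0 11 -> value 2240 (2 byte(s))
  byte[2]=0x9E cont=1 payload=0x1E=30: acc |= 30<<0 -> acc=30 shift=7
  byte[3]=0xF2 cont=1 payload=0x72=114: acc |= 114<<7 -> acc=14622 shift=14
  byte[4]=0x49 cont=0 payload=0x49=73: acc |= 73<<14 -> acc=1210654 shift=21 [end]
Varint 2: bytes[2:5] = 9E F2 49 -> value 1210654 (3 byte(s))
  byte[5]=0x5A cont=0 payload=0x5A=90: acc |= 90<<0 -> acc=90 shift=7 [end]
Varint 3: bytes[5:6] = 5A -> value 90 (1 byte(s))
  byte[6]=0xE8 cont=1 payload=0x68=104: acc |= 104<<0 -> acc=104 shift=7
  byte[7]=0x96 cont=1 payload=0x16=22: acc |= 22<<7 -> acc=2920 shift=14
  byte[8]=0x3B cont=0 payload=0x3B=59: acc |= 59<<14 -> acc=969576 shift=21 [end]
Varint 4: bytes[6:9] = E8 96 3B -> value 969576 (3 byte(s))
  byte[9]=0xF2 cont=1 payload=0x72=114: acc |= 114<<0 -> acc=114 shift=7
  byte[10]=0x62 cont=0 payload=0x62=98: acc |= 98<<7 -> acc=12658 shift=14 [end]
Varint 5: bytes[9:11] = F2 62 -> value 12658 (2 byte(s))

Answer: 2 3 1 3 2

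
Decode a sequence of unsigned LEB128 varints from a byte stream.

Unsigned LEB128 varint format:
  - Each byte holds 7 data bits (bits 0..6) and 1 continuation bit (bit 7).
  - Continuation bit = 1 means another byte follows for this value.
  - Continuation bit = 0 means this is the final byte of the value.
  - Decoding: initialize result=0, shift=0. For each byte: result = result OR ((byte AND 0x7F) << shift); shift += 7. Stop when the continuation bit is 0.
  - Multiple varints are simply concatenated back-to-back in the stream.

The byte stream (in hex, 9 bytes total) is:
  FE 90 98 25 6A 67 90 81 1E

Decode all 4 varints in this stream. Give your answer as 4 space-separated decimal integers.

  byte[0]=0xFE cont=1 payload=0x7E=126: acc |= 126<<0 -> acc=126 shift=7
  byte[1]=0x90 cont=1 payload=0x10=16: acc |= 16<<7 -> acc=2174 shift=14
  byte[2]=0x98 cont=1 payload=0x18=24: acc |= 24<<14 -> acc=395390 shift=21
  byte[3]=0x25 cont=0 payload=0x25=37: acc |= 37<<21 -> acc=77990014 shift=28 [end]
Varint 1: bytes[0:4] = FE 90 98 25 -> value 77990014 (4 byte(s))
  byte[4]=0x6A cont=0 payload=0x6A=106: acc |= 106<<0 -> acc=106 shift=7 [end]
Varint 2: bytes[4:5] = 6A -> value 106 (1 byte(s))
  byte[5]=0x67 cont=0 payload=0x67=103: acc |= 103<<0 -> acc=103 shift=7 [end]
Varint 3: bytes[5:6] = 67 -> value 103 (1 byte(s))
  byte[6]=0x90 cont=1 payload=0x10=16: acc |= 16<<0 -> acc=16 shift=7
  byte[7]=0x81 cont=1 payload=0x01=1: acc |= 1<<7 -> acc=144 shift=14
  byte[8]=0x1E cont=0 payload=0x1E=30: acc |= 30<<14 -> acc=491664 shift=21 [end]
Varint 4: bytes[6:9] = 90 81 1E -> value 491664 (3 byte(s))

Answer: 77990014 106 103 491664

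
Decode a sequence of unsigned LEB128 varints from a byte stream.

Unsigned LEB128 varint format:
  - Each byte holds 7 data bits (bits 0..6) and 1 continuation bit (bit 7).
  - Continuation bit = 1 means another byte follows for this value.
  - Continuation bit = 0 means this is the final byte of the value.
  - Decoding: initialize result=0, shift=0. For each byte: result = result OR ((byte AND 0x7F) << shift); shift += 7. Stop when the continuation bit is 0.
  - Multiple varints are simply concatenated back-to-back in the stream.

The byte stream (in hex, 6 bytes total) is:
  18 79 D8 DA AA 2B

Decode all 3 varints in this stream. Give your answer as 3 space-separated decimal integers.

  byte[0]=0x18 cont=0 payload=0x18=24: acc |= 24<<0 -> acc=24 shift=7 [end]
Varint 1: bytes[0:1] = 18 -> value 24 (1 byte(s))
  byte[1]=0x79 cont=0 payload=0x79=121: acc |= 121<<0 -> acc=121 shift=7 [end]
Varint 2: bytes[1:2] = 79 -> value 121 (1 byte(s))
  byte[2]=0xD8 cont=1 payload=0x58=88: acc |= 88<<0 -> acc=88 shift=7
  byte[3]=0xDA cont=1 payload=0x5A=90: acc |= 90<<7 -> acc=11608 shift=14
  byte[4]=0xAA cont=1 payload=0x2A=42: acc |= 42<<14 -> acc=699736 shift=21
  byte[5]=0x2B cont=0 payload=0x2B=43: acc |= 43<<21 -> acc=90877272 shift=28 [end]
Varint 3: bytes[2:6] = D8 DA AA 2B -> value 90877272 (4 byte(s))

Answer: 24 121 90877272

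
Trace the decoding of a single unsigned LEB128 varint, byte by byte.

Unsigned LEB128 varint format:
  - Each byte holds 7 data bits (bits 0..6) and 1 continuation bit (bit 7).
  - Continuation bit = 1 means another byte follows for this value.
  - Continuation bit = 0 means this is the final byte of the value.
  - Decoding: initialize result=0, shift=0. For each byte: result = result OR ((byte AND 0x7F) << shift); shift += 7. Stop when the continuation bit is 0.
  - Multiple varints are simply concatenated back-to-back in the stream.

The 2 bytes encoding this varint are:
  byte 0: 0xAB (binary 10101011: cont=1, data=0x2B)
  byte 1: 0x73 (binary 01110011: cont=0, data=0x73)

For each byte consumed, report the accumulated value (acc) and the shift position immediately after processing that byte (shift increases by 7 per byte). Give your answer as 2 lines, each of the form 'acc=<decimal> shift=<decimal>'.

byte 0=0xAB: payload=0x2B=43, contrib = 43<<0 = 43; acc -> 43, shift -> 7
byte 1=0x73: payload=0x73=115, contrib = 115<<7 = 14720; acc -> 14763, shift -> 14

Answer: acc=43 shift=7
acc=14763 shift=14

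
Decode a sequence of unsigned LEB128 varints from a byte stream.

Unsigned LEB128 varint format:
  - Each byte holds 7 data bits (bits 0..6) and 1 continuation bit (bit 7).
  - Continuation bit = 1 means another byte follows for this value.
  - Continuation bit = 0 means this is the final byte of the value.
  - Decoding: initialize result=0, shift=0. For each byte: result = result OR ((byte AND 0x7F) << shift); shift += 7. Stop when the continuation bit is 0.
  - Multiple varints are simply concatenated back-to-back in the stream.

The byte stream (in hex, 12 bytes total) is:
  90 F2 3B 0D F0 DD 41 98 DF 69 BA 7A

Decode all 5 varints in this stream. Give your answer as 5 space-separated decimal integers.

Answer: 981264 13 1076976 1732504 15674

Derivation:
  byte[0]=0x90 cont=1 payload=0x10=16: acc |= 16<<0 -> acc=16 shift=7
  byte[1]=0xF2 cont=1 payload=0x72=114: acc |= 114<<7 -> acc=14608 shift=14
  byte[2]=0x3B cont=0 payload=0x3B=59: acc |= 59<<14 -> acc=981264 shift=21 [end]
Varint 1: bytes[0:3] = 90 F2 3B -> value 981264 (3 byte(s))
  byte[3]=0x0D cont=0 payload=0x0D=13: acc |= 13<<0 -> acc=13 shift=7 [end]
Varint 2: bytes[3:4] = 0D -> value 13 (1 byte(s))
  byte[4]=0xF0 cont=1 payload=0x70=112: acc |= 112<<0 -> acc=112 shift=7
  byte[5]=0xDD cont=1 payload=0x5D=93: acc |= 93<<7 -> acc=12016 shift=14
  byte[6]=0x41 cont=0 payload=0x41=65: acc |= 65<<14 -> acc=1076976 shift=21 [end]
Varint 3: bytes[4:7] = F0 DD 41 -> value 1076976 (3 byte(s))
  byte[7]=0x98 cont=1 payload=0x18=24: acc |= 24<<0 -> acc=24 shift=7
  byte[8]=0xDF cont=1 payload=0x5F=95: acc |= 95<<7 -> acc=12184 shift=14
  byte[9]=0x69 cont=0 payload=0x69=105: acc |= 105<<14 -> acc=1732504 shift=21 [end]
Varint 4: bytes[7:10] = 98 DF 69 -> value 1732504 (3 byte(s))
  byte[10]=0xBA cont=1 payload=0x3A=58: acc |= 58<<0 -> acc=58 shift=7
  byte[11]=0x7A cont=0 payload=0x7A=122: acc |= 122<<7 -> acc=15674 shift=14 [end]
Varint 5: bytes[10:12] = BA 7A -> value 15674 (2 byte(s))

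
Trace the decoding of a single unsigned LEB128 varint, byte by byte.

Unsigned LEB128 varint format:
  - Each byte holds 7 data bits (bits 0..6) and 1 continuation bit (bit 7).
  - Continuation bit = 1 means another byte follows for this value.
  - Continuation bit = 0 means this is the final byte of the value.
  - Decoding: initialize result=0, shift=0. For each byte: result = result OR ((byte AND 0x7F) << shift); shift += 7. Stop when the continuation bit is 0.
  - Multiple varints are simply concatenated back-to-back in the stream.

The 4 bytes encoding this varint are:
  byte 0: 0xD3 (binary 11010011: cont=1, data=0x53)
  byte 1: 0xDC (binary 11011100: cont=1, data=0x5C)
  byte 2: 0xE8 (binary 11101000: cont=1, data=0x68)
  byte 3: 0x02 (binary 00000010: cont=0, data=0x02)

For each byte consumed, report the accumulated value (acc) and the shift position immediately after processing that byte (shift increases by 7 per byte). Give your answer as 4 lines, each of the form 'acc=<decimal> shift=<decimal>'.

byte 0=0xD3: payload=0x53=83, contrib = 83<<0 = 83; acc -> 83, shift -> 7
byte 1=0xDC: payload=0x5C=92, contrib = 92<<7 = 11776; acc -> 11859, shift -> 14
byte 2=0xE8: payload=0x68=104, contrib = 104<<14 = 1703936; acc -> 1715795, shift -> 21
byte 3=0x02: payload=0x02=2, contrib = 2<<21 = 4194304; acc -> 5910099, shift -> 28

Answer: acc=83 shift=7
acc=11859 shift=14
acc=1715795 shift=21
acc=5910099 shift=28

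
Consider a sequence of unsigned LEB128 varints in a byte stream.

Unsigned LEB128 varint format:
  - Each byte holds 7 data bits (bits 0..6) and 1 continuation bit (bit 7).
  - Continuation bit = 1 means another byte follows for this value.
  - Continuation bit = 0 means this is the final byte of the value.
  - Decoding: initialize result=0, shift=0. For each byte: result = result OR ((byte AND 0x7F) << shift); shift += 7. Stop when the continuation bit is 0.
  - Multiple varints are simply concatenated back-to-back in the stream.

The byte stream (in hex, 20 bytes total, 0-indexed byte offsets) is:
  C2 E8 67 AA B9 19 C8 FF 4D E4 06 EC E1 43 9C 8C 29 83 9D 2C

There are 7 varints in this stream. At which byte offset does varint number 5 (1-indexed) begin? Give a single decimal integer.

  byte[0]=0xC2 cont=1 payload=0x42=66: acc |= 66<<0 -> acc=66 shift=7
  byte[1]=0xE8 cont=1 payload=0x68=104: acc |= 104<<7 -> acc=13378 shift=14
  byte[2]=0x67 cont=0 payload=0x67=103: acc |= 103<<14 -> acc=1700930 shift=21 [end]
Varint 1: bytes[0:3] = C2 E8 67 -> value 1700930 (3 byte(s))
  byte[3]=0xAA cont=1 payload=0x2A=42: acc |= 42<<0 -> acc=42 shift=7
  byte[4]=0xB9 cont=1 payload=0x39=57: acc |= 57<<7 -> acc=7338 shift=14
  byte[5]=0x19 cont=0 payload=0x19=25: acc |= 25<<14 -> acc=416938 shift=21 [end]
Varint 2: bytes[3:6] = AA B9 19 -> value 416938 (3 byte(s))
  byte[6]=0xC8 cont=1 payload=0x48=72: acc |= 72<<0 -> acc=72 shift=7
  byte[7]=0xFF cont=1 payload=0x7F=127: acc |= 127<<7 -> acc=16328 shift=14
  byte[8]=0x4D cont=0 payload=0x4D=77: acc |= 77<<14 -> acc=1277896 shift=21 [end]
Varint 3: bytes[6:9] = C8 FF 4D -> value 1277896 (3 byte(s))
  byte[9]=0xE4 cont=1 payload=0x64=100: acc |= 100<<0 -> acc=100 shift=7
  byte[10]=0x06 cont=0 payload=0x06=6: acc |= 6<<7 -> acc=868 shift=14 [end]
Varint 4: bytes[9:11] = E4 06 -> value 868 (2 byte(s))
  byte[11]=0xEC cont=1 payload=0x6C=108: acc |= 108<<0 -> acc=108 shift=7
  byte[12]=0xE1 cont=1 payload=0x61=97: acc |= 97<<7 -> acc=12524 shift=14
  byte[13]=0x43 cont=0 payload=0x43=67: acc |= 67<<14 -> acc=1110252 shift=21 [end]
Varint 5: bytes[11:14] = EC E1 43 -> value 1110252 (3 byte(s))
  byte[14]=0x9C cont=1 payload=0x1C=28: acc |= 28<<0 -> acc=28 shift=7
  byte[15]=0x8C cont=1 payload=0x0C=12: acc |= 12<<7 -> acc=1564 shift=14
  byte[16]=0x29 cont=0 payload=0x29=41: acc |= 41<<14 -> acc=673308 shift=21 [end]
Varint 6: bytes[14:17] = 9C 8C 29 -> value 673308 (3 byte(s))
  byte[17]=0x83 cont=1 payload=0x03=3: acc |= 3<<0 -> acc=3 shift=7
  byte[18]=0x9D cont=1 payload=0x1D=29: acc |= 29<<7 -> acc=3715 shift=14
  byte[19]=0x2C cont=0 payload=0x2C=44: acc |= 44<<14 -> acc=724611 shift=21 [end]
Varint 7: bytes[17:20] = 83 9D 2C -> value 724611 (3 byte(s))

Answer: 11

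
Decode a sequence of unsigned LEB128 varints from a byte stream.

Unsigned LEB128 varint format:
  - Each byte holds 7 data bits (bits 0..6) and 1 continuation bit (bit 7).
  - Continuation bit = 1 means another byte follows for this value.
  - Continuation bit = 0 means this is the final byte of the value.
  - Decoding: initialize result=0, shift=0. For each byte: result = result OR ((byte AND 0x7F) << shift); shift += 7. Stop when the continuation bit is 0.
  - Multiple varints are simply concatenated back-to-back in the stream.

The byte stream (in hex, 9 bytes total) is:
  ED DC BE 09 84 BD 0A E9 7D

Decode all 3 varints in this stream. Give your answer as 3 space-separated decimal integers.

Answer: 19902061 171652 16105

Derivation:
  byte[0]=0xED cont=1 payload=0x6D=109: acc |= 109<<0 -> acc=109 shift=7
  byte[1]=0xDC cont=1 payload=0x5C=92: acc |= 92<<7 -> acc=11885 shift=14
  byte[2]=0xBE cont=1 payload=0x3E=62: acc |= 62<<14 -> acc=1027693 shift=21
  byte[3]=0x09 cont=0 payload=0x09=9: acc |= 9<<21 -> acc=19902061 shift=28 [end]
Varint 1: bytes[0:4] = ED DC BE 09 -> value 19902061 (4 byte(s))
  byte[4]=0x84 cont=1 payload=0x04=4: acc |= 4<<0 -> acc=4 shift=7
  byte[5]=0xBD cont=1 payload=0x3D=61: acc |= 61<<7 -> acc=7812 shift=14
  byte[6]=0x0A cont=0 payload=0x0A=10: acc |= 10<<14 -> acc=171652 shift=21 [end]
Varint 2: bytes[4:7] = 84 BD 0A -> value 171652 (3 byte(s))
  byte[7]=0xE9 cont=1 payload=0x69=105: acc |= 105<<0 -> acc=105 shift=7
  byte[8]=0x7D cont=0 payload=0x7D=125: acc |= 125<<7 -> acc=16105 shift=14 [end]
Varint 3: bytes[7:9] = E9 7D -> value 16105 (2 byte(s))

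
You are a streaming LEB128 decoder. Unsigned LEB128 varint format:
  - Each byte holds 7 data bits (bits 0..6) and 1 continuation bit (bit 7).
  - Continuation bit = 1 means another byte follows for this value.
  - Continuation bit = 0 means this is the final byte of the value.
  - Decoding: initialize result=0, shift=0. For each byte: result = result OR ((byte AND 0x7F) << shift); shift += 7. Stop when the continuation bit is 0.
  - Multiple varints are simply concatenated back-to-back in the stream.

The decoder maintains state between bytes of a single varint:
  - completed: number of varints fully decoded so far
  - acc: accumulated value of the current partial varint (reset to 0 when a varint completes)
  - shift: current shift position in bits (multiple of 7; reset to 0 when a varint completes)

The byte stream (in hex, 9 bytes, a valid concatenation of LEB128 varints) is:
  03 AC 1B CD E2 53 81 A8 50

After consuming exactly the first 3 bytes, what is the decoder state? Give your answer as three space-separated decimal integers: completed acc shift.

byte[0]=0x03 cont=0 payload=0x03: varint #1 complete (value=3); reset -> completed=1 acc=0 shift=0
byte[1]=0xAC cont=1 payload=0x2C: acc |= 44<<0 -> completed=1 acc=44 shift=7
byte[2]=0x1B cont=0 payload=0x1B: varint #2 complete (value=3500); reset -> completed=2 acc=0 shift=0

Answer: 2 0 0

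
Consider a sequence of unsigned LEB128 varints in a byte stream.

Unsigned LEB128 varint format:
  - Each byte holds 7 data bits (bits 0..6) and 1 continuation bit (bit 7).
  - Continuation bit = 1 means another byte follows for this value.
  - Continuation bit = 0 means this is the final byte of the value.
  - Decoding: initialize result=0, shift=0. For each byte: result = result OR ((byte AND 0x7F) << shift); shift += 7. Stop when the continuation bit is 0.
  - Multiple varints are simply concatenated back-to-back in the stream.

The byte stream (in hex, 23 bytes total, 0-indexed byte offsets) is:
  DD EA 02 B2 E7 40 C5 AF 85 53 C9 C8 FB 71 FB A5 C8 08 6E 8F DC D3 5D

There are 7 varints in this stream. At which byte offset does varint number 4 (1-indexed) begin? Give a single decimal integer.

  byte[0]=0xDD cont=1 payload=0x5D=93: acc |= 93<<0 -> acc=93 shift=7
  byte[1]=0xEA cont=1 payload=0x6A=106: acc |= 106<<7 -> acc=13661 shift=14
  byte[2]=0x02 cont=0 payload=0x02=2: acc |= 2<<14 -> acc=46429 shift=21 [end]
Varint 1: bytes[0:3] = DD EA 02 -> value 46429 (3 byte(s))
  byte[3]=0xB2 cont=1 payload=0x32=50: acc |= 50<<0 -> acc=50 shift=7
  byte[4]=0xE7 cont=1 payload=0x67=103: acc |= 103<<7 -> acc=13234 shift=14
  byte[5]=0x40 cont=0 payload=0x40=64: acc |= 64<<14 -> acc=1061810 shift=21 [end]
Varint 2: bytes[3:6] = B2 E7 40 -> value 1061810 (3 byte(s))
  byte[6]=0xC5 cont=1 payload=0x45=69: acc |= 69<<0 -> acc=69 shift=7
  byte[7]=0xAF cont=1 payload=0x2F=47: acc |= 47<<7 -> acc=6085 shift=14
  byte[8]=0x85 cont=1 payload=0x05=5: acc |= 5<<14 -> acc=88005 shift=21
  byte[9]=0x53 cont=0 payload=0x53=83: acc |= 83<<21 -> acc=174151621 shift=28 [end]
Varint 3: bytes[6:10] = C5 AF 85 53 -> value 174151621 (4 byte(s))
  byte[10]=0xC9 cont=1 payload=0x49=73: acc |= 73<<0 -> acc=73 shift=7
  byte[11]=0xC8 cont=1 payload=0x48=72: acc |= 72<<7 -> acc=9289 shift=14
  byte[12]=0xFB cont=1 payload=0x7B=123: acc |= 123<<14 -> acc=2024521 shift=21
  byte[13]=0x71 cont=0 payload=0x71=113: acc |= 113<<21 -> acc=239002697 shift=28 [end]
Varint 4: bytes[10:14] = C9 C8 FB 71 -> value 239002697 (4 byte(s))
  byte[14]=0xFB cont=1 payload=0x7B=123: acc |= 123<<0 -> acc=123 shift=7
  byte[15]=0xA5 cont=1 payload=0x25=37: acc |= 37<<7 -> acc=4859 shift=14
  byte[16]=0xC8 cont=1 payload=0x48=72: acc |= 72<<14 -> acc=1184507 shift=21
  byte[17]=0x08 cont=0 payload=0x08=8: acc |= 8<<21 -> acc=17961723 shift=28 [end]
Varint 5: bytes[14:18] = FB A5 C8 08 -> value 17961723 (4 byte(s))
  byte[18]=0x6E cont=0 payload=0x6E=110: acc |= 110<<0 -> acc=110 shift=7 [end]
Varint 6: bytes[18:19] = 6E -> value 110 (1 byte(s))
  byte[19]=0x8F cont=1 payload=0x0F=15: acc |= 15<<0 -> acc=15 shift=7
  byte[20]=0xDC cont=1 payload=0x5C=92: acc |= 92<<7 -> acc=11791 shift=14
  byte[21]=0xD3 cont=1 payload=0x53=83: acc |= 83<<14 -> acc=1371663 shift=21
  byte[22]=0x5D cont=0 payload=0x5D=93: acc |= 93<<21 -> acc=196406799 shift=28 [end]
Varint 7: bytes[19:23] = 8F DC D3 5D -> value 196406799 (4 byte(s))

Answer: 10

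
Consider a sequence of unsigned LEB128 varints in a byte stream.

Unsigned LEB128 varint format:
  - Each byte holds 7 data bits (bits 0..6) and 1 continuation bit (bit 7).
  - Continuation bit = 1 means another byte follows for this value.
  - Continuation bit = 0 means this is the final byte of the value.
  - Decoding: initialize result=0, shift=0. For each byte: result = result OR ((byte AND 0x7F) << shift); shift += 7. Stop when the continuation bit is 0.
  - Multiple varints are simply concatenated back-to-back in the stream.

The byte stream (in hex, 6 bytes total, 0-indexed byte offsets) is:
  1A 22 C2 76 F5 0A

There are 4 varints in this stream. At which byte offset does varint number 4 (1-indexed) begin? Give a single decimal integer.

Answer: 4

Derivation:
  byte[0]=0x1A cont=0 payload=0x1A=26: acc |= 26<<0 -> acc=26 shift=7 [end]
Varint 1: bytes[0:1] = 1A -> value 26 (1 byte(s))
  byte[1]=0x22 cont=0 payload=0x22=34: acc |= 34<<0 -> acc=34 shift=7 [end]
Varint 2: bytes[1:2] = 22 -> value 34 (1 byte(s))
  byte[2]=0xC2 cont=1 payload=0x42=66: acc |= 66<<0 -> acc=66 shift=7
  byte[3]=0x76 cont=0 payload=0x76=118: acc |= 118<<7 -> acc=15170 shift=14 [end]
Varint 3: bytes[2:4] = C2 76 -> value 15170 (2 byte(s))
  byte[4]=0xF5 cont=1 payload=0x75=117: acc |= 117<<0 -> acc=117 shift=7
  byte[5]=0x0A cont=0 payload=0x0A=10: acc |= 10<<7 -> acc=1397 shift=14 [end]
Varint 4: bytes[4:6] = F5 0A -> value 1397 (2 byte(s))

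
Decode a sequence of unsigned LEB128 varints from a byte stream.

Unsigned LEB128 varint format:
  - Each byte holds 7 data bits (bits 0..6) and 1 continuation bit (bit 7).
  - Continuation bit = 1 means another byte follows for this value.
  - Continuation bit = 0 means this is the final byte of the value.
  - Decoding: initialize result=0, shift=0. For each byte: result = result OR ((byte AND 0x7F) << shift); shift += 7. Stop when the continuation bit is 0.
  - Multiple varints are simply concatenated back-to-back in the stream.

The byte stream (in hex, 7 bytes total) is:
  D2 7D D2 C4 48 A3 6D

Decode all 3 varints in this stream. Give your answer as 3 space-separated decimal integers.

Answer: 16082 1188434 13987

Derivation:
  byte[0]=0xD2 cont=1 payload=0x52=82: acc |= 82<<0 -> acc=82 shift=7
  byte[1]=0x7D cont=0 payload=0x7D=125: acc |= 125<<7 -> acc=16082 shift=14 [end]
Varint 1: bytes[0:2] = D2 7D -> value 16082 (2 byte(s))
  byte[2]=0xD2 cont=1 payload=0x52=82: acc |= 82<<0 -> acc=82 shift=7
  byte[3]=0xC4 cont=1 payload=0x44=68: acc |= 68<<7 -> acc=8786 shift=14
  byte[4]=0x48 cont=0 payload=0x48=72: acc |= 72<<14 -> acc=1188434 shift=21 [end]
Varint 2: bytes[2:5] = D2 C4 48 -> value 1188434 (3 byte(s))
  byte[5]=0xA3 cont=1 payload=0x23=35: acc |= 35<<0 -> acc=35 shift=7
  byte[6]=0x6D cont=0 payload=0x6D=109: acc |= 109<<7 -> acc=13987 shift=14 [end]
Varint 3: bytes[5:7] = A3 6D -> value 13987 (2 byte(s))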